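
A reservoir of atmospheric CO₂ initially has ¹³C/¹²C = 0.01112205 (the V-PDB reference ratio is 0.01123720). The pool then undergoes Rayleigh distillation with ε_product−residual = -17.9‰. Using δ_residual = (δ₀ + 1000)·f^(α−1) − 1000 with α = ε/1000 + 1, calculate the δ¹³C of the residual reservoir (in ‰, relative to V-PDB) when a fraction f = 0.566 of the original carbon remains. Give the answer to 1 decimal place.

-0.1‰

δ₀ = (0.01112205/0.01123720 − 1)×1000 = (0.989753 − 1)×1000 = -10.247‰
α − 1 = ε/1000 = -0.0179
f^(α−1) = 0.566^(-0.0179) = 1.010240
δ_res = (-10.247 + 1000) × 1.010240 − 1000 = 999.888 − 1000 = -0.11‰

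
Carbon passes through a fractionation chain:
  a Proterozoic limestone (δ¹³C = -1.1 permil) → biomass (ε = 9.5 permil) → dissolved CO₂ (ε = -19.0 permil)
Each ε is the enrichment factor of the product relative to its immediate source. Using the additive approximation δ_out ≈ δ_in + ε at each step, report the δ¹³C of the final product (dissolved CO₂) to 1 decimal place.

step 1: δ ≈ -1.1 + (9.5) = 8.4 permil
step 2: δ ≈ 8.4 + (-19.0) = -10.6 permil

-10.6 permil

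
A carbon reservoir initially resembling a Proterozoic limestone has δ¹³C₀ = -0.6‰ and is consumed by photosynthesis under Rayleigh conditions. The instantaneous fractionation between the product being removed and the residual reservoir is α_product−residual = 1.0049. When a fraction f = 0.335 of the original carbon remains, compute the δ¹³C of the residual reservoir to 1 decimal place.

-5.9‰

Rayleigh residual: δ_res = (δ₀ + 1000)·f^(α−1) − 1000
α − 1 = 0.00490
f^(α−1) = 0.335^(0.00490) = 0.994656
δ_res = (-0.6 + 1000) × 0.994656 − 1000 = 994.059 − 1000 = -5.94‰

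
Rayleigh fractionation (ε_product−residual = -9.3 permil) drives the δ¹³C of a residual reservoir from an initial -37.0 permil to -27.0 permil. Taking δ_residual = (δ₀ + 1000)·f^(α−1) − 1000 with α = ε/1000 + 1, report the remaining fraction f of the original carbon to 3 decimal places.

0.329

α − 1 = ε/1000 = -0.0093
(δ_res + 1000)/(δ₀ + 1000) = (-27.0 + 1000)/(-37.0 + 1000) = 973.0/963.0 = 1.010384
f = 1.010384^(1/-0.0093) = exp(ln(1.010384)/-0.0093) = exp(0.01033/-0.0093)
f = exp(-1.1108) = 0.3293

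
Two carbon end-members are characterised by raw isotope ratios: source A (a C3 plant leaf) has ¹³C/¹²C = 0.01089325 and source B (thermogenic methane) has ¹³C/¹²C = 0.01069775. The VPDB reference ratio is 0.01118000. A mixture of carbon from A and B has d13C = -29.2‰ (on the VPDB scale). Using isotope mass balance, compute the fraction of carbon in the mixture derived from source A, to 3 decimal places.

δ_A = (0.01089325/0.01118000 − 1)×1000 = (0.974352 − 1)×1000 = -25.648‰
δ_B = (0.01069775/0.01118000 − 1)×1000 = (0.956865 − 1)×1000 = -43.135‰
f_A = (δ_mix − δ_B)/(δ_A − δ_B) = (-29.2 − (-43.135))/(-25.648 − (-43.135))
f_A = 13.935 / 17.487 = 0.7969

0.797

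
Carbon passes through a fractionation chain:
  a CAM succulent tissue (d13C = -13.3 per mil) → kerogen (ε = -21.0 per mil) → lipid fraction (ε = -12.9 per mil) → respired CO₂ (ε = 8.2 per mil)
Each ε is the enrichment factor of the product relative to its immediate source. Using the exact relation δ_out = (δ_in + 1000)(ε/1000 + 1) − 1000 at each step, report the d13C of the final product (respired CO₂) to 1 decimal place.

-38.7 per mil

step 1: δ = (-13.30 + 1000)·(-21.0/1000 + 1) − 1000 = -34.02 per mil
step 2: δ = (-34.02 + 1000)·(-12.9/1000 + 1) − 1000 = -46.48 per mil
step 3: δ = (-46.48 + 1000)·(8.2/1000 + 1) − 1000 = -38.66 per mil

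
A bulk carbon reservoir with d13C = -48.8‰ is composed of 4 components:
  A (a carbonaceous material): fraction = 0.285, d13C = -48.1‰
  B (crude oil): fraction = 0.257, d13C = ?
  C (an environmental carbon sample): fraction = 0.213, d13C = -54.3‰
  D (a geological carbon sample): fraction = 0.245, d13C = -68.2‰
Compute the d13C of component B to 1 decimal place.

-26.5‰

Isotope mass balance: δ_bulk = Σ fᵢ·δᵢ.
-48.8 = 0.285×(-48.1) + 0.257×δ_B + 0.213×(-54.3) + 0.245×(-68.2)
0.257·δ_B = -48.8 − (-41.983) = -6.817
δ_B = -6.817 / 0.257 = -26.52‰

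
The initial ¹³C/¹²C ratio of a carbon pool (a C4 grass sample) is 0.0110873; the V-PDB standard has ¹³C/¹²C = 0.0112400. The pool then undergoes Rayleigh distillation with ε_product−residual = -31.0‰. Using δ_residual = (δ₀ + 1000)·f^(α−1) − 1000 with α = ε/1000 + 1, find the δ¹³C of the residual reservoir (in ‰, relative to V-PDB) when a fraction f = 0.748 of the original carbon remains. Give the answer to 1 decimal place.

-4.7‰

δ₀ = (0.0110873/0.0112400 − 1)×1000 = (0.986415 − 1)×1000 = -13.585‰
α − 1 = ε/1000 = -0.0310
f^(α−1) = 0.748^(-0.0310) = 1.009042
δ_res = (-13.585 + 1000) × 1.009042 − 1000 = 995.333 − 1000 = -4.67‰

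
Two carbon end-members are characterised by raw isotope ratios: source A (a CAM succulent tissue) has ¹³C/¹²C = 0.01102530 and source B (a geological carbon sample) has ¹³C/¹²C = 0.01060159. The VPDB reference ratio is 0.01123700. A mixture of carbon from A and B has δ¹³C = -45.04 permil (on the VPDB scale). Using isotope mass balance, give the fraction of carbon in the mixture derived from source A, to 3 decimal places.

δ_A = (0.01102530/0.01123700 − 1)×1000 = (0.981160 − 1)×1000 = -18.840 permil
δ_B = (0.01060159/0.01123700 − 1)×1000 = (0.943454 − 1)×1000 = -56.546 permil
f_A = (δ_mix − δ_B)/(δ_A − δ_B) = (-45.04 − (-56.546))/(-18.840 − (-56.546))
f_A = 11.506 / 37.707 = 0.3052

0.305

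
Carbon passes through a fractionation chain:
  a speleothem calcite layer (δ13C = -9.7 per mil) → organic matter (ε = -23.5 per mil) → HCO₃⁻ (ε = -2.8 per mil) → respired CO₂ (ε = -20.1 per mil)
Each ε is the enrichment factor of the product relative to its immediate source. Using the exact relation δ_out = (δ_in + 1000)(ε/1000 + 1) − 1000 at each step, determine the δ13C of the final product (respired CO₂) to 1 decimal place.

-55.1 per mil

step 1: δ = (-9.70 + 1000)·(-23.5/1000 + 1) − 1000 = -32.97 per mil
step 2: δ = (-32.97 + 1000)·(-2.8/1000 + 1) − 1000 = -35.68 per mil
step 3: δ = (-35.68 + 1000)·(-20.1/1000 + 1) − 1000 = -55.06 per mil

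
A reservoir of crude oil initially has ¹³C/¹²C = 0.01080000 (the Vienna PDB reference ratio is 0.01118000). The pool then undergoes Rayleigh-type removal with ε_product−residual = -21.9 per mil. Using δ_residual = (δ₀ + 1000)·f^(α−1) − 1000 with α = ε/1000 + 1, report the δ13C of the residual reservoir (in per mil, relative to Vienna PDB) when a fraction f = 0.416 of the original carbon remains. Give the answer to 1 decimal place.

-15.3 per mil

δ₀ = (0.01080000/0.01118000 − 1)×1000 = (0.966011 − 1)×1000 = -33.989 per mil
α − 1 = ε/1000 = -0.0219
f^(α−1) = 0.416^(-0.0219) = 1.019393
δ_res = (-33.989 + 1000) × 1.019393 − 1000 = 984.745 − 1000 = -15.25 per mil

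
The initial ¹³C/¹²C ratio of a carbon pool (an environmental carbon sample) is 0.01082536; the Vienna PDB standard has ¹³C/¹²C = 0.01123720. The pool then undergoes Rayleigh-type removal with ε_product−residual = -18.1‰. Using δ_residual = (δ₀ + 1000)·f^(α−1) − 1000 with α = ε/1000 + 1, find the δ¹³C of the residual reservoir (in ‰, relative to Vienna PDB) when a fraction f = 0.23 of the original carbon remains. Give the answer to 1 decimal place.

-10.7‰

δ₀ = (0.01082536/0.01123720 − 1)×1000 = (0.963350 − 1)×1000 = -36.650‰
α − 1 = ε/1000 = -0.0181
f^(α−1) = 0.23^(-0.0181) = 1.026958
δ_res = (-36.650 + 1000) × 1.026958 − 1000 = 989.320 − 1000 = -10.68‰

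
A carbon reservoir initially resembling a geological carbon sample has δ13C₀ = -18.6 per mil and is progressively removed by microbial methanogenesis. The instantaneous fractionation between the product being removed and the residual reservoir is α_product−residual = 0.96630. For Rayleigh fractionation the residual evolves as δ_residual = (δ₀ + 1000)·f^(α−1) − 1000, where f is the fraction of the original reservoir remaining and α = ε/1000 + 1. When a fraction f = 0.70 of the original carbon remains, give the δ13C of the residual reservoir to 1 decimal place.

Rayleigh residual: δ_res = (δ₀ + 1000)·f^(α−1) − 1000
α − 1 = -0.03370
f^(α−1) = 0.70^(-0.03370) = 1.012092
δ_res = (-18.6 + 1000) × 1.012092 − 1000 = 993.268 − 1000 = -6.73 per mil

-6.7 per mil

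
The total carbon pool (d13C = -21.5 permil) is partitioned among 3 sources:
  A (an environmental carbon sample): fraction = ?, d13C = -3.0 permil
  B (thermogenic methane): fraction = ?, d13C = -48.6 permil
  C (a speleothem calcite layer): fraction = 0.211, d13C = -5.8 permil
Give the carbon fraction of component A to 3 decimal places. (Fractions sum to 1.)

Let f_A and f_B be the unknown fractions; fractions sum to 1 so f_A + f_B = 0.789.
Mass balance: Σ fᵢ·δᵢ = δ_bulk ⇒ f_A·(-3.0) + f_B·(-48.6) = -21.5 − (-1.224) = -20.276
Substitute f_B = 0.789 − f_A:
f_A·(-3.0 − -48.6) = -20.276 − 0.789×(-48.6) = 18.069
f_A = 18.069 / 45.6 = 0.3963

0.396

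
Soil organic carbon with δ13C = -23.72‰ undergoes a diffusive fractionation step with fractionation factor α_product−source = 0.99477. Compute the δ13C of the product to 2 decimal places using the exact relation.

-28.83‰

δ_product = (δ_source + 1000)·α − 1000
δ_product = (-23.72 + 1000) × 0.99477 − 1000
δ_product = 971.174 − 1000 = -28.826‰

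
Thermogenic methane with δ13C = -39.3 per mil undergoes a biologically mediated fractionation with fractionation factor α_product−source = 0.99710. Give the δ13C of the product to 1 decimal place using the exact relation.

-42.1 per mil

δ_product = (δ_source + 1000)·α − 1000
δ_product = (-39.3 + 1000) × 0.99710 − 1000
δ_product = 957.914 − 1000 = -42.09 per mil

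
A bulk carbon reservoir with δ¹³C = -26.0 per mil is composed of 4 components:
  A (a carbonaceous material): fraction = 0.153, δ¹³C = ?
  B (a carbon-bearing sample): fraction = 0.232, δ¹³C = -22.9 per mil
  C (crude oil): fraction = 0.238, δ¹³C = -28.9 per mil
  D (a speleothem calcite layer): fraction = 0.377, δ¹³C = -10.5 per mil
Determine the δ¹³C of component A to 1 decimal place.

Isotope mass balance: δ_bulk = Σ fᵢ·δᵢ.
-26.0 = 0.153×δ_A + 0.232×(-22.9) + 0.238×(-28.9) + 0.377×(-10.5)
0.153·δ_A = -26.0 − (-16.149) = -9.851
δ_A = -9.851 / 0.153 = -64.38 per mil

-64.4 per mil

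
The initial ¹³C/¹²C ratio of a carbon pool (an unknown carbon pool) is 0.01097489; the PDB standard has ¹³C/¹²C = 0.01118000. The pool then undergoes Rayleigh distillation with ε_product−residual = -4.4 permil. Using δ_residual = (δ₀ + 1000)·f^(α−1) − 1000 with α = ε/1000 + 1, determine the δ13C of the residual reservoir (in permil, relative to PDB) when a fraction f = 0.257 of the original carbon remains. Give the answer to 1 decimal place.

δ₀ = (0.01097489/0.01118000 − 1)×1000 = (0.981654 − 1)×1000 = -18.346 permil
α − 1 = ε/1000 = -0.0044
f^(α−1) = 0.257^(-0.0044) = 1.005996
δ_res = (-18.346 + 1000) × 1.005996 − 1000 = 987.540 − 1000 = -12.46 permil

-12.5 permil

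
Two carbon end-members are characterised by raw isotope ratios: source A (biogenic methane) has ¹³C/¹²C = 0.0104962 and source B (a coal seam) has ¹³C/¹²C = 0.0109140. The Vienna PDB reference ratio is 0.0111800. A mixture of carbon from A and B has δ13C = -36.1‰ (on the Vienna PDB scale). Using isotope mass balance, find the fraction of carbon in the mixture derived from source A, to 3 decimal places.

δ_A = (0.0104962/0.0111800 − 1)×1000 = (0.938837 − 1)×1000 = -61.163‰
δ_B = (0.0109140/0.0111800 − 1)×1000 = (0.976208 − 1)×1000 = -23.792‰
f_A = (δ_mix − δ_B)/(δ_A − δ_B) = (-36.1 − (-23.792))/(-61.163 − (-23.792))
f_A = -12.308 / -37.370 = 0.3293

0.329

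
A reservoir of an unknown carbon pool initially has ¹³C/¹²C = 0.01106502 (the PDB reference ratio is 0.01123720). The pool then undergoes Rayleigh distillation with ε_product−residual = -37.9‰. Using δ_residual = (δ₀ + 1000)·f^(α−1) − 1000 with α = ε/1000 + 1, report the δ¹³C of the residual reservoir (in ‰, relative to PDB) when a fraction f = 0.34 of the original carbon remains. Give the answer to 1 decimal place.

δ₀ = (0.01106502/0.01123720 − 1)×1000 = (0.984678 − 1)×1000 = -15.322‰
α − 1 = ε/1000 = -0.0379
f^(α−1) = 0.34^(-0.0379) = 1.041734
δ_res = (-15.322 + 1000) × 1.041734 − 1000 = 1025.772 − 1000 = 25.77‰

25.8‰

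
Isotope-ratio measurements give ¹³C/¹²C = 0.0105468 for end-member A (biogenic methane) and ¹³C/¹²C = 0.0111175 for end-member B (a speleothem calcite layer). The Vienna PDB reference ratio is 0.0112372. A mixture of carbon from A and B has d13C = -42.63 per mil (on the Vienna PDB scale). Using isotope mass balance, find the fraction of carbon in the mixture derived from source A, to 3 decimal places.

0.630

δ_A = (0.0105468/0.0112372 − 1)×1000 = (0.938561 − 1)×1000 = -61.439 per mil
δ_B = (0.0111175/0.0112372 − 1)×1000 = (0.989348 − 1)×1000 = -10.652 per mil
f_A = (δ_mix − δ_B)/(δ_A − δ_B) = (-42.63 − (-10.652))/(-61.439 − (-10.652))
f_A = -31.978 / -50.787 = 0.6297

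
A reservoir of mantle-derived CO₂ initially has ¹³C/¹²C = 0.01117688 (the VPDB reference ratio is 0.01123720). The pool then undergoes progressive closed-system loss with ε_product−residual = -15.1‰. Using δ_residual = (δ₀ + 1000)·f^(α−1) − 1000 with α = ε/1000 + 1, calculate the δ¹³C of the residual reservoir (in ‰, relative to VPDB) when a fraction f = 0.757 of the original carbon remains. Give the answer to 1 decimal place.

-1.2‰

δ₀ = (0.01117688/0.01123720 − 1)×1000 = (0.994632 − 1)×1000 = -5.368‰
α − 1 = ε/1000 = -0.0151
f^(α−1) = 0.757^(-0.0151) = 1.004213
δ_res = (-5.368 + 1000) × 1.004213 − 1000 = 998.822 − 1000 = -1.18‰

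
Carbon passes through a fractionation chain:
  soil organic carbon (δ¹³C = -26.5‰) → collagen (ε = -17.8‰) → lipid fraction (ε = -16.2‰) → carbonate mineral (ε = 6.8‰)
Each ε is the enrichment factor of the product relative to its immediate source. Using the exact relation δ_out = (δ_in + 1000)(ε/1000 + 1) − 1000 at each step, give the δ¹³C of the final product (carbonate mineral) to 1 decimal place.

-52.9‰

step 1: δ = (-26.50 + 1000)·(-17.8/1000 + 1) − 1000 = -43.83‰
step 2: δ = (-43.83 + 1000)·(-16.2/1000 + 1) − 1000 = -59.32‰
step 3: δ = (-59.32 + 1000)·(6.8/1000 + 1) − 1000 = -52.92‰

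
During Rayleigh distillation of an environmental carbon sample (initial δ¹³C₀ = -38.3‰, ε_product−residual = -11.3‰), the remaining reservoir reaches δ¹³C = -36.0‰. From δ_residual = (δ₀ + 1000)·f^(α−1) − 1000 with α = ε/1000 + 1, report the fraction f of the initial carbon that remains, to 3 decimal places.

α − 1 = ε/1000 = -0.0113
(δ_res + 1000)/(δ₀ + 1000) = (-36.0 + 1000)/(-38.3 + 1000) = 964.0/961.7 = 1.002392
f = 1.002392^(1/-0.0113) = exp(ln(1.002392)/-0.0113) = exp(0.00239/-0.0113)
f = exp(-0.2114) = 0.8095

0.809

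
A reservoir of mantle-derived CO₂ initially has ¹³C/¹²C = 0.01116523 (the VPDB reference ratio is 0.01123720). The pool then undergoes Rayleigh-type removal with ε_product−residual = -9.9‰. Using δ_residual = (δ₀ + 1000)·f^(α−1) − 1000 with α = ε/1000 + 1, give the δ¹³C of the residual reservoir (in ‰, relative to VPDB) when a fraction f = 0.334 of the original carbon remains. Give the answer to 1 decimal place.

δ₀ = (0.01116523/0.01123720 − 1)×1000 = (0.993595 − 1)×1000 = -6.405‰
α − 1 = ε/1000 = -0.0099
f^(α−1) = 0.334^(-0.0099) = 1.010916
δ_res = (-6.405 + 1000) × 1.010916 − 1000 = 1004.441 − 1000 = 4.44‰

4.4‰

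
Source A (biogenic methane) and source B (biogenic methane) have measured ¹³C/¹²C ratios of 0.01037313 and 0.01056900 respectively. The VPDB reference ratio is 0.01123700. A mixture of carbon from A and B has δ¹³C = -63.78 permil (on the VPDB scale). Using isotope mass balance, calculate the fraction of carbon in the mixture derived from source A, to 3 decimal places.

0.249

δ_A = (0.01037313/0.01123700 − 1)×1000 = (0.923123 − 1)×1000 = -76.877 permil
δ_B = (0.01056900/0.01123700 − 1)×1000 = (0.940554 − 1)×1000 = -59.446 permil
f_A = (δ_mix − δ_B)/(δ_A − δ_B) = (-63.78 − (-59.446))/(-76.877 − (-59.446))
f_A = -4.334 / -17.431 = 0.2486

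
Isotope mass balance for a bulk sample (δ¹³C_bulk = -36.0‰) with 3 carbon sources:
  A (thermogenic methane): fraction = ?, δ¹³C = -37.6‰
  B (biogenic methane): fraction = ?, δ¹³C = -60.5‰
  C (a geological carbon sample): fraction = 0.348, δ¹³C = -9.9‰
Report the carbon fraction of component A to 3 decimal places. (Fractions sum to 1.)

0.301

Let f_A and f_B be the unknown fractions; fractions sum to 1 so f_A + f_B = 0.652.
Mass balance: Σ fᵢ·δᵢ = δ_bulk ⇒ f_A·(-37.6) + f_B·(-60.5) = -36.0 − (-3.445) = -32.555
Substitute f_B = 0.652 − f_A:
f_A·(-37.6 − -60.5) = -32.555 − 0.652×(-60.5) = 6.891
f_A = 6.891 / 22.9 = 0.3009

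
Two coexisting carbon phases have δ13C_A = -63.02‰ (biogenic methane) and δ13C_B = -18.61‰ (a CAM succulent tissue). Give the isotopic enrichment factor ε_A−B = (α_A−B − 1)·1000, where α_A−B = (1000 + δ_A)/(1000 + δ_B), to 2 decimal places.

α_A−B = (1000 + -63.02) / (1000 + -18.61) = 936.98 / 981.39 = 0.954748
ε_A−B = (0.954748 − 1) × 1000 = -45.252‰
(The approximation ε ≈ δ_A − δ_B would give -44.41‰.)

-45.25‰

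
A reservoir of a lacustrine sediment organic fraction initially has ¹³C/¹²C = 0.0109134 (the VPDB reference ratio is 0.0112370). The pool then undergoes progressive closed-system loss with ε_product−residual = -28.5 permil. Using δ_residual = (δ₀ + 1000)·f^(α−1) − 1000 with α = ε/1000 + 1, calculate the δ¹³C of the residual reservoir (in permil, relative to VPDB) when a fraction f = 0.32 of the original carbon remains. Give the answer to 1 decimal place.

3.3 permil

δ₀ = (0.0109134/0.0112370 − 1)×1000 = (0.971202 − 1)×1000 = -28.798 permil
α − 1 = ε/1000 = -0.0285
f^(α−1) = 0.32^(-0.0285) = 1.033007
δ_res = (-28.798 + 1000) × 1.033007 − 1000 = 1003.259 − 1000 = 3.26 permil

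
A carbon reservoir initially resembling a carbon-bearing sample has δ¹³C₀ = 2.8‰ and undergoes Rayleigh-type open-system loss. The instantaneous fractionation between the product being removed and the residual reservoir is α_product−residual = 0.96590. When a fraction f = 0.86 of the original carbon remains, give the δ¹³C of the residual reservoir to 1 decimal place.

Rayleigh residual: δ_res = (δ₀ + 1000)·f^(α−1) − 1000
α − 1 = -0.03410
f^(α−1) = 0.86^(-0.03410) = 1.005156
δ_res = (2.8 + 1000) × 1.005156 − 1000 = 1007.971 − 1000 = 7.97‰

8.0‰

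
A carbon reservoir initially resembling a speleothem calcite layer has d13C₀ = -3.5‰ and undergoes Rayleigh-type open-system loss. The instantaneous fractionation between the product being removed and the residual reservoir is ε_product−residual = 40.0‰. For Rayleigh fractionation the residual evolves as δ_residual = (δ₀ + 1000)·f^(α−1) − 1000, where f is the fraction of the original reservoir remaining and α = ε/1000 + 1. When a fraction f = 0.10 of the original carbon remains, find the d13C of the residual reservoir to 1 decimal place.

Rayleigh residual: δ_res = (δ₀ + 1000)·f^(α−1) − 1000
α = ε/1000 + 1 = 1.04000, so α − 1 = 0.04000
f^(α−1) = 0.10^(0.04000) = 0.912011
δ_res = (-3.5 + 1000) × 0.912011 − 1000 = 908.819 − 1000 = -91.18‰

-91.2‰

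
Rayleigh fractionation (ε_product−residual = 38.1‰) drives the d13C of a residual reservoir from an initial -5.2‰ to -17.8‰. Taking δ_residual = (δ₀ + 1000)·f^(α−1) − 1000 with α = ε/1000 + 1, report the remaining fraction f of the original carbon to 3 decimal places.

α − 1 = ε/1000 = 0.0381
(δ_res + 1000)/(δ₀ + 1000) = (-17.8 + 1000)/(-5.2 + 1000) = 982.2/994.8 = 0.987334
f = 0.987334^(1/0.0381) = exp(ln(0.987334)/0.0381) = exp(-0.01275/0.0381)
f = exp(-0.3346) = 0.7157

0.716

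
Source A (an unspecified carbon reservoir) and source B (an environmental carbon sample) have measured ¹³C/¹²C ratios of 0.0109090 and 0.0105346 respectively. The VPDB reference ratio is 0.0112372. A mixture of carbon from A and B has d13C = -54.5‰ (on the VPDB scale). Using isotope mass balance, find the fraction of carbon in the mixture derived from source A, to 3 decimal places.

0.241

δ_A = (0.0109090/0.0112372 − 1)×1000 = (0.970793 − 1)×1000 = -29.207‰
δ_B = (0.0105346/0.0112372 − 1)×1000 = (0.937476 − 1)×1000 = -62.524‰
f_A = (δ_mix − δ_B)/(δ_A − δ_B) = (-54.5 − (-62.524))/(-29.207 − (-62.524))
f_A = 8.024 / 33.318 = 0.2408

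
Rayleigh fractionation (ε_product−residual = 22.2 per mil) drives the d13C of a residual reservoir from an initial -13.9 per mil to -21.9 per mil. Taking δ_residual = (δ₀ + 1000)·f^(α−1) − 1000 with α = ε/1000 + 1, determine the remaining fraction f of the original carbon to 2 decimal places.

0.69

α − 1 = ε/1000 = 0.0222
(δ_res + 1000)/(δ₀ + 1000) = (-21.9 + 1000)/(-13.9 + 1000) = 978.1/986.1 = 0.991887
f = 0.991887^(1/0.0222) = exp(ln(0.991887)/0.0222) = exp(-0.00815/0.0222)
f = exp(-0.3669) = 0.6929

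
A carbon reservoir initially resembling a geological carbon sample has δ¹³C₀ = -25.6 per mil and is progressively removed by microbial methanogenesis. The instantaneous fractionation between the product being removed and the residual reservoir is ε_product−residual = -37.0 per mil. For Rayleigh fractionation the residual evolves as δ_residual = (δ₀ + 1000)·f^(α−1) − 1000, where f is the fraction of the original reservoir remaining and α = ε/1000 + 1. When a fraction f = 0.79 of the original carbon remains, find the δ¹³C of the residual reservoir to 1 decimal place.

Rayleigh residual: δ_res = (δ₀ + 1000)·f^(α−1) − 1000
α = ε/1000 + 1 = 0.96300, so α − 1 = -0.03700
f^(α−1) = 0.79^(-0.03700) = 1.008760
δ_res = (-25.6 + 1000) × 1.008760 − 1000 = 982.936 − 1000 = -17.06 per mil

-17.1 per mil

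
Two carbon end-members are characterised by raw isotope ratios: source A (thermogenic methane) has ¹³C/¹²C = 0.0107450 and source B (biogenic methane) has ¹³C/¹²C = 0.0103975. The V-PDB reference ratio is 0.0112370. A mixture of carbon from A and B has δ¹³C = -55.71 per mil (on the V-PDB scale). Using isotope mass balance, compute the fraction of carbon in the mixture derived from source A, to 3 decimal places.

0.614

δ_A = (0.0107450/0.0112370 − 1)×1000 = (0.956216 − 1)×1000 = -43.784 per mil
δ_B = (0.0103975/0.0112370 − 1)×1000 = (0.925291 − 1)×1000 = -74.709 per mil
f_A = (δ_mix − δ_B)/(δ_A − δ_B) = (-55.71 − (-74.709))/(-43.784 − (-74.709))
f_A = 18.999 / 30.925 = 0.6144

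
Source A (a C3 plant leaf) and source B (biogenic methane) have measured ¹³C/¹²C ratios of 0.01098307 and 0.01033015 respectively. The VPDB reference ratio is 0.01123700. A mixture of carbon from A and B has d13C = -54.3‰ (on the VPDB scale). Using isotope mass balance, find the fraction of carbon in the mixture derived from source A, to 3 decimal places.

0.454

δ_A = (0.01098307/0.01123700 − 1)×1000 = (0.977402 − 1)×1000 = -22.598‰
δ_B = (0.01033015/0.01123700 − 1)×1000 = (0.919298 − 1)×1000 = -80.702‰
f_A = (δ_mix − δ_B)/(δ_A − δ_B) = (-54.3 − (-80.702))/(-22.598 − (-80.702))
f_A = 26.402 / 58.104 = 0.4544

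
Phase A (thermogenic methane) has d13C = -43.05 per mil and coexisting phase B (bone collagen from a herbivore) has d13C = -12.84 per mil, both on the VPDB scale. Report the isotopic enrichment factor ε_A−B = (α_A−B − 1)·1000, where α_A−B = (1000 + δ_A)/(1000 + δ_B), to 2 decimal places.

α_A−B = (1000 + -43.05) / (1000 + -12.84) = 956.95 / 987.16 = 0.969397
ε_A−B = (0.969397 − 1) × 1000 = -30.603 per mil
(The approximation ε ≈ δ_A − δ_B would give -30.21 per mil.)

-30.60 per mil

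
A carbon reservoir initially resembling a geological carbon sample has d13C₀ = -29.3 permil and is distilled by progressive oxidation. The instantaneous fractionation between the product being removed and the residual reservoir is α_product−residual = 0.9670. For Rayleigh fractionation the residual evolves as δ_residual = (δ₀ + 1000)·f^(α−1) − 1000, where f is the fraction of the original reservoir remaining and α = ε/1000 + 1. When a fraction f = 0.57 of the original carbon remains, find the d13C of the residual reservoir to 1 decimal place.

Rayleigh residual: δ_res = (δ₀ + 1000)·f^(α−1) − 1000
α − 1 = -0.03300
f^(α−1) = 0.57^(-0.03300) = 1.018723
δ_res = (-29.3 + 1000) × 1.018723 − 1000 = 988.874 − 1000 = -11.13 permil

-11.1 permil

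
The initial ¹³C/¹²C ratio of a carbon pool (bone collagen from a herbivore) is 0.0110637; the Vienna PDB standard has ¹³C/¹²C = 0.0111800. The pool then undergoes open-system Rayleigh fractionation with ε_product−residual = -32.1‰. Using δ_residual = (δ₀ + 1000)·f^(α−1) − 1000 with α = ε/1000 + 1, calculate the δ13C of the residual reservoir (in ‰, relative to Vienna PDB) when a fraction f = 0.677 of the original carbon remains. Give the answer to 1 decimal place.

δ₀ = (0.0110637/0.0111800 − 1)×1000 = (0.989597 − 1)×1000 = -10.403‰
α − 1 = ε/1000 = -0.0321
f^(α−1) = 0.677^(-0.0321) = 1.012600
δ_res = (-10.403 + 1000) × 1.012600 − 1000 = 1002.067 − 1000 = 2.07‰

2.1‰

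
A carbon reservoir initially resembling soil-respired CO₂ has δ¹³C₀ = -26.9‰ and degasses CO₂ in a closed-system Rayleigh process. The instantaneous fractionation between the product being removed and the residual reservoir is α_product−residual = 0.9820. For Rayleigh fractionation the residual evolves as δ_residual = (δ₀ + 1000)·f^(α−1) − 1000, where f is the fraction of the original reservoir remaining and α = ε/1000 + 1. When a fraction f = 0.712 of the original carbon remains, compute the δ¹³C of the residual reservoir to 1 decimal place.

Rayleigh residual: δ_res = (δ₀ + 1000)·f^(α−1) − 1000
α − 1 = -0.01800
f^(α−1) = 0.712^(-0.01800) = 1.006133
δ_res = (-26.9 + 1000) × 1.006133 − 1000 = 979.068 − 1000 = -20.93‰

-20.9‰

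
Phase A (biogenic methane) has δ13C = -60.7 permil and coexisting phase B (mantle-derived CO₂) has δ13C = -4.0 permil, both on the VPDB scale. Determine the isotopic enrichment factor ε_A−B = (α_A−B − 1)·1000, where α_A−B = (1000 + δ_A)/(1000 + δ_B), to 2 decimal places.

-56.93 permil

α_A−B = (1000 + -60.7) / (1000 + -4.0) = 939.3 / 996.0 = 0.943072
ε_A−B = (0.943072 − 1) × 1000 = -56.928 permil
(The approximation ε ≈ δ_A − δ_B would give -56.7 permil.)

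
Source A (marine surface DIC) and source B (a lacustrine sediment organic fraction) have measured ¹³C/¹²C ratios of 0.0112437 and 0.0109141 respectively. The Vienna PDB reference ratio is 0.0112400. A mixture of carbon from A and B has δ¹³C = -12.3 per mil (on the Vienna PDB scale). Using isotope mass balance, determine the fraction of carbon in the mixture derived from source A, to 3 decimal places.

0.569

δ_A = (0.0112437/0.0112400 − 1)×1000 = (1.000329 − 1)×1000 = 0.329 per mil
δ_B = (0.0109141/0.0112400 − 1)×1000 = (0.971005 − 1)×1000 = -28.995 per mil
f_A = (δ_mix − δ_B)/(δ_A − δ_B) = (-12.3 − (-28.995))/(0.329 − (-28.995))
f_A = 16.695 / 29.324 = 0.5693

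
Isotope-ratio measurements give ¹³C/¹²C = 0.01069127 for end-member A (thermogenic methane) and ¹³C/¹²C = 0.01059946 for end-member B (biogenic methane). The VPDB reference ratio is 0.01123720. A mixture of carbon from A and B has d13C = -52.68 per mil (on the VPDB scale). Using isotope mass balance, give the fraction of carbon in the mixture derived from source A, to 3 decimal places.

δ_A = (0.01069127/0.01123720 − 1)×1000 = (0.951418 − 1)×1000 = -48.582 per mil
δ_B = (0.01059946/0.01123720 − 1)×1000 = (0.943247 − 1)×1000 = -56.753 per mil
f_A = (δ_mix − δ_B)/(δ_A − δ_B) = (-52.68 − (-56.753))/(-48.582 − (-56.753))
f_A = 4.073 / 8.170 = 0.4985

0.498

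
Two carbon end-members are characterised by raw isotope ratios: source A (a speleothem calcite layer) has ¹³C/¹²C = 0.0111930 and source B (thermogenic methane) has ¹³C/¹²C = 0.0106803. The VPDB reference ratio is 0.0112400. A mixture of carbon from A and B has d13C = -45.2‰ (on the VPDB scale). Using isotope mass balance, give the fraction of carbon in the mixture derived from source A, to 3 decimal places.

δ_A = (0.0111930/0.0112400 − 1)×1000 = (0.995819 − 1)×1000 = -4.181‰
δ_B = (0.0106803/0.0112400 − 1)×1000 = (0.950205 − 1)×1000 = -49.795‰
f_A = (δ_mix − δ_B)/(δ_A − δ_B) = (-45.2 − (-49.795))/(-4.181 − (-49.795))
f_A = 4.595 / 45.614 = 0.1007

0.101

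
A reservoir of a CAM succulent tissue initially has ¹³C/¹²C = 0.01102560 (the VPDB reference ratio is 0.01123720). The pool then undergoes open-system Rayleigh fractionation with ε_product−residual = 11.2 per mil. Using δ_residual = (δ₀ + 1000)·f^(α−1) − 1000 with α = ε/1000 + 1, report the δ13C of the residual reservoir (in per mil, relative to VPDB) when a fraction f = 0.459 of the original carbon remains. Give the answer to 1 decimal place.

δ₀ = (0.01102560/0.01123720 − 1)×1000 = (0.981170 − 1)×1000 = -18.830 per mil
α − 1 = ε/1000 = 0.0112
f^(α−1) = 0.459^(0.0112) = 0.991316
δ_res = (-18.830 + 1000) × 0.991316 − 1000 = 972.650 − 1000 = -27.35 per mil

-27.4 per mil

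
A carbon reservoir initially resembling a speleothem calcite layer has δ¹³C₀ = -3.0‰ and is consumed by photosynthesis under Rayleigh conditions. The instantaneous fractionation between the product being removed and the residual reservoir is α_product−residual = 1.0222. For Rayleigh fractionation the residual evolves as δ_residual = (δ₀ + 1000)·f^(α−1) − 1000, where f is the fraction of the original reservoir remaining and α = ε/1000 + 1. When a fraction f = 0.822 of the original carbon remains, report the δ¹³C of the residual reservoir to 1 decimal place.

-7.3‰

Rayleigh residual: δ_res = (δ₀ + 1000)·f^(α−1) − 1000
α − 1 = 0.02220
f^(α−1) = 0.822^(0.02220) = 0.995658
δ_res = (-3.0 + 1000) × 0.995658 − 1000 = 992.671 − 1000 = -7.33‰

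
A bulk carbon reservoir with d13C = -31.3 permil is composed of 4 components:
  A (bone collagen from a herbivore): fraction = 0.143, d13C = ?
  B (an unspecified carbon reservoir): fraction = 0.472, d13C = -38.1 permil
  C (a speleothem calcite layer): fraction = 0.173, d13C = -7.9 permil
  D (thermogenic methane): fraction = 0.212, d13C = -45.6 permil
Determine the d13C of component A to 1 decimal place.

-16.0 permil

Isotope mass balance: δ_bulk = Σ fᵢ·δᵢ.
-31.3 = 0.143×δ_A + 0.472×(-38.1) + 0.173×(-7.9) + 0.212×(-45.6)
0.143·δ_A = -31.3 − (-29.017) = -2.283
δ_A = -2.283 / 0.143 = -15.96 permil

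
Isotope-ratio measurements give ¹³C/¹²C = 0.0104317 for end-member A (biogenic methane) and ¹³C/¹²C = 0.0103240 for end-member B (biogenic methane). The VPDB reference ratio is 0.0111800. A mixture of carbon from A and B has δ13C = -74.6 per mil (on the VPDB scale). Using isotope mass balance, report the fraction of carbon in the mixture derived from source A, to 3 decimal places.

0.204

δ_A = (0.0104317/0.0111800 − 1)×1000 = (0.933068 − 1)×1000 = -66.932 per mil
δ_B = (0.0103240/0.0111800 − 1)×1000 = (0.923435 − 1)×1000 = -76.565 per mil
f_A = (δ_mix − δ_B)/(δ_A − δ_B) = (-74.6 − (-76.565))/(-66.932 − (-76.565))
f_A = 1.965 / 9.633 = 0.2040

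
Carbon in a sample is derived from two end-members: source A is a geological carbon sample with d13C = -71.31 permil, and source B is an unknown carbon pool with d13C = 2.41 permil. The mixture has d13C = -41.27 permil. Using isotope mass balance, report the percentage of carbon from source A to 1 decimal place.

δ_mix = f_A·δ_A + (1 − f_A)·δ_B  ⇒  f_A = (δ_mix − δ_B)/(δ_A − δ_B)
f_A = (-41.27 − (2.41)) / (-71.31 − (2.41))
f_A = -43.68 / -73.72 = 0.5925

59.3%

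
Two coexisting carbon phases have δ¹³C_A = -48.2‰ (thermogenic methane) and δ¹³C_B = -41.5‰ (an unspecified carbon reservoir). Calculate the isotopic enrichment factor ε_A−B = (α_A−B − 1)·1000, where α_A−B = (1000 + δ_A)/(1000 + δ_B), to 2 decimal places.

-6.99‰

α_A−B = (1000 + -48.2) / (1000 + -41.5) = 951.8 / 958.5 = 0.993010
ε_A−B = (0.993010 − 1) × 1000 = -6.990‰
(The approximation ε ≈ δ_A − δ_B would give -6.7‰.)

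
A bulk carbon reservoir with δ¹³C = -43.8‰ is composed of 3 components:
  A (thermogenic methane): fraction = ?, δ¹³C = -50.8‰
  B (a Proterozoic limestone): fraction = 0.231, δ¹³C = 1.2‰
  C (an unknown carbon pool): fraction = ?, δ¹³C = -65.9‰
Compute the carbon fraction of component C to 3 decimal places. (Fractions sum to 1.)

0.332

Let f_C and f_A be the unknown fractions; fractions sum to 1 so f_C + f_A = 0.769.
Mass balance: Σ fᵢ·δᵢ = δ_bulk ⇒ f_C·(-65.9) + f_A·(-50.8) = -43.8 − (0.277) = -44.077
Substitute f_A = 0.769 − f_C:
f_C·(-65.9 − -50.8) = -44.077 − 0.769×(-50.8) = -5.012
f_C = -5.012 / -15.1 = 0.3319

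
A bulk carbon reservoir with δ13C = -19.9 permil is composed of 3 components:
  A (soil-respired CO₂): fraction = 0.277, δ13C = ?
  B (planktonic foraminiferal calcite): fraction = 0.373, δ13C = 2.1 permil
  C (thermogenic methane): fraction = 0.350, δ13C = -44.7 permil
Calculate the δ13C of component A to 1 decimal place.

Isotope mass balance: δ_bulk = Σ fᵢ·δᵢ.
-19.9 = 0.277×δ_A + 0.373×(2.1) + 0.350×(-44.7)
0.277·δ_A = -19.9 − (-14.862) = -5.038
δ_A = -5.038 / 0.277 = -18.19 permil

-18.2 permil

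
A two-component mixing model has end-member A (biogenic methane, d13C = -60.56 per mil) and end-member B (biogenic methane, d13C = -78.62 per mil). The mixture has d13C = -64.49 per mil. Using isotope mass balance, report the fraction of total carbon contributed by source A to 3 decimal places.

0.782

δ_mix = f_A·δ_A + (1 − f_A)·δ_B  ⇒  f_A = (δ_mix − δ_B)/(δ_A − δ_B)
f_A = (-64.49 − (-78.62)) / (-60.56 − (-78.62))
f_A = 14.13 / 18.06 = 0.7824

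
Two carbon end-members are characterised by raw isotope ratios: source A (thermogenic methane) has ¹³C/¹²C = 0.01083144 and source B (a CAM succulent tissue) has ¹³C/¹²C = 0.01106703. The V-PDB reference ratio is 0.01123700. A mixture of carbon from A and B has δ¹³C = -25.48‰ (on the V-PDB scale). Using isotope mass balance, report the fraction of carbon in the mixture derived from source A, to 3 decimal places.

0.494

δ_A = (0.01083144/0.01123700 − 1)×1000 = (0.963909 − 1)×1000 = -36.091‰
δ_B = (0.01106703/0.01123700 − 1)×1000 = (0.984874 − 1)×1000 = -15.126‰
f_A = (δ_mix − δ_B)/(δ_A − δ_B) = (-25.48 − (-15.126))/(-36.091 − (-15.126))
f_A = -10.354 / -20.966 = 0.4939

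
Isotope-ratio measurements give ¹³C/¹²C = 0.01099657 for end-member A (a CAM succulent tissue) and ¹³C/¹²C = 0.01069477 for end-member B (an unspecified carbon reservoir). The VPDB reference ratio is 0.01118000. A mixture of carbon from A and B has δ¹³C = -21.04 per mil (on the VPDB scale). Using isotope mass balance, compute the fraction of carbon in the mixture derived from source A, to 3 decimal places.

δ_A = (0.01099657/0.01118000 − 1)×1000 = (0.983593 − 1)×1000 = -16.407 per mil
δ_B = (0.01069477/0.01118000 − 1)×1000 = (0.956598 − 1)×1000 = -43.402 per mil
f_A = (δ_mix − δ_B)/(δ_A − δ_B) = (-21.04 − (-43.402))/(-16.407 − (-43.402))
f_A = 22.362 / 26.995 = 0.8284

0.828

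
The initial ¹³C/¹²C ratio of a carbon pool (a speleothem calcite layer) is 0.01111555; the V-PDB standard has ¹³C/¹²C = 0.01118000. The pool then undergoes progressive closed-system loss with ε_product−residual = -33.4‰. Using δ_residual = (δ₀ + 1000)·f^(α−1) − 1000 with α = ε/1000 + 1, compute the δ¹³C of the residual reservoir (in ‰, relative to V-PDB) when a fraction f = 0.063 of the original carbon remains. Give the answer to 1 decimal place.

90.4‰

δ₀ = (0.01111555/0.01118000 − 1)×1000 = (0.994235 − 1)×1000 = -5.765‰
α − 1 = ε/1000 = -0.0334
f^(α−1) = 0.063^(-0.0334) = 1.096736
δ_res = (-5.765 + 1000) × 1.096736 − 1000 = 1090.413 − 1000 = 90.41‰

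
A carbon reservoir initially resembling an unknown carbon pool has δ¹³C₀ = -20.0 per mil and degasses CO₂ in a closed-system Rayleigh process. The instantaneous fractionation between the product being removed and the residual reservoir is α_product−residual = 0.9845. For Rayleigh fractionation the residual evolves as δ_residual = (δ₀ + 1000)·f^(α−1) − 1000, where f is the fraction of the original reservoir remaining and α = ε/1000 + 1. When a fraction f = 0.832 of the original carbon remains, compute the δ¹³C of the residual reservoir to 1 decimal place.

-17.2 per mil

Rayleigh residual: δ_res = (δ₀ + 1000)·f^(α−1) − 1000
α − 1 = -0.01550
f^(α−1) = 0.832^(-0.01550) = 1.002855
δ_res = (-20.0 + 1000) × 1.002855 − 1000 = 982.798 − 1000 = -17.20 per mil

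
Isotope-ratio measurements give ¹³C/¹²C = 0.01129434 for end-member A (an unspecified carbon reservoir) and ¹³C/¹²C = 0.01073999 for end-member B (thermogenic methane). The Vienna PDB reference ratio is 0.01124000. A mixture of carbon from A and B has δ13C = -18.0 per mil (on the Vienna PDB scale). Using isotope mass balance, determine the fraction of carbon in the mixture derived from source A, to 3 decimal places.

0.537

δ_A = (0.01129434/0.01124000 − 1)×1000 = (1.004835 − 1)×1000 = 4.835 per mil
δ_B = (0.01073999/0.01124000 − 1)×1000 = (0.955515 − 1)×1000 = -44.485 per mil
f_A = (δ_mix − δ_B)/(δ_A − δ_B) = (-18.0 − (-44.485))/(4.835 − (-44.485))
f_A = 26.485 / 49.319 = 0.5370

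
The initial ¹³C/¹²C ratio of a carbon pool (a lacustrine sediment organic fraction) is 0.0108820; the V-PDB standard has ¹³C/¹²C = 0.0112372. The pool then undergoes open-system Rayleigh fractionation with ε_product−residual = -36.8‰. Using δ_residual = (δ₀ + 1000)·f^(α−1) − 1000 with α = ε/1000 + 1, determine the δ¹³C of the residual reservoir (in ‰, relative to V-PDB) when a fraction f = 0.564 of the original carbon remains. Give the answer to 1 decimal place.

-11.0‰

δ₀ = (0.0108820/0.0112372 − 1)×1000 = (0.968391 − 1)×1000 = -31.609‰
α − 1 = ε/1000 = -0.0368
f^(α−1) = 0.564^(-0.0368) = 1.021299
δ_res = (-31.609 + 1000) × 1.021299 − 1000 = 989.017 − 1000 = -10.98‰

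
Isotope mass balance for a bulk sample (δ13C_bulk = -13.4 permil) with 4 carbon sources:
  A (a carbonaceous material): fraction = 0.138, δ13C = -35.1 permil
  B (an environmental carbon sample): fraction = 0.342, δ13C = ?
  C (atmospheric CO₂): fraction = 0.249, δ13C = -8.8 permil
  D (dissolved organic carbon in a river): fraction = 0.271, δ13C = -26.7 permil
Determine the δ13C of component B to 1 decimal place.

Isotope mass balance: δ_bulk = Σ fᵢ·δᵢ.
-13.4 = 0.138×(-35.1) + 0.342×δ_B + 0.249×(-8.8) + 0.271×(-26.7)
0.342·δ_B = -13.4 − (-14.271) = 0.871
δ_B = 0.871 / 0.342 = 2.55 permil

2.5 permil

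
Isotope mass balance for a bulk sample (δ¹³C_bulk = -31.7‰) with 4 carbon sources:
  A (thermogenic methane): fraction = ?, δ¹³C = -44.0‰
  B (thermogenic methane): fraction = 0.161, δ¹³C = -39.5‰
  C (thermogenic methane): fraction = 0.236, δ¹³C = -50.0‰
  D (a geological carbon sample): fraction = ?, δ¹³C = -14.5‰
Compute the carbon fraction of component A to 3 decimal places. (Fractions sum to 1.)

0.163

Let f_A and f_D be the unknown fractions; fractions sum to 1 so f_A + f_D = 0.603.
Mass balance: Σ fᵢ·δᵢ = δ_bulk ⇒ f_A·(-44.0) + f_D·(-14.5) = -31.7 − (-18.160) = -13.540
Substitute f_D = 0.603 − f_A:
f_A·(-44.0 − -14.5) = -13.540 − 0.603×(-14.5) = -4.797
f_A = -4.797 / -29.5 = 0.1626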